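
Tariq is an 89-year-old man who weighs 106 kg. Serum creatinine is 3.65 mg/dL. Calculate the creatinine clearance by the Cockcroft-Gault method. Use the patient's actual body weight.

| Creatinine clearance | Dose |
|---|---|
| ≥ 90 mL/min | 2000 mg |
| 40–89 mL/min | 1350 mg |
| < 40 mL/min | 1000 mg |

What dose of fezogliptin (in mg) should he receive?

1000 mg

CrCl = (140 − 89) × 106 / (72 × 3.65) = 5406.0 / 262.80 ≈ 20.6 mL/min
CrCl ≈ 21 mL/min → bracket < 40 mL/min.
Dose for this bracket: 1000 mg.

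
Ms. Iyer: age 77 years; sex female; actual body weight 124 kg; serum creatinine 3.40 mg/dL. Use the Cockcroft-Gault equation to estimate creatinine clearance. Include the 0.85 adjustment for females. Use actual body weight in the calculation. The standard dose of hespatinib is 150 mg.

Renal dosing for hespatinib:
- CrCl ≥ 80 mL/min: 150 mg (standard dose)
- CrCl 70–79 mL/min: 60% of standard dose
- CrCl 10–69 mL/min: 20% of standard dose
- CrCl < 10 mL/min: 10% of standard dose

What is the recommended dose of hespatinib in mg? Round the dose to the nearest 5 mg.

CrCl = (140 − 77) × 124 / (72 × 3.4) × 0.85 = 7812.0 / 244.80 × 0.85 ≈ 27.1 mL/min
CrCl ≈ 27 mL/min → bracket 10–69 mL/min.
20% of 150 mg = 30 mg

30 mg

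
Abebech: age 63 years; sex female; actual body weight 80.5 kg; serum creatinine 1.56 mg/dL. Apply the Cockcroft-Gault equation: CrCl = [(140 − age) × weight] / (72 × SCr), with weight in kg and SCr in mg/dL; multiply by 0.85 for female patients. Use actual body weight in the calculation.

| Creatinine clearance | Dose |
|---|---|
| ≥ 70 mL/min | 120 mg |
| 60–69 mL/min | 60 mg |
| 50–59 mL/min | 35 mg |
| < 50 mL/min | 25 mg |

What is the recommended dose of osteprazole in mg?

CrCl = (140 − 63) × 80.5 / (72 × 1.56) × 0.85 = 6198.5 / 112.32 × 0.85 ≈ 46.9 mL/min
CrCl ≈ 47 mL/min → bracket < 50 mL/min.
Dose for this bracket: 25 mg.

25 mg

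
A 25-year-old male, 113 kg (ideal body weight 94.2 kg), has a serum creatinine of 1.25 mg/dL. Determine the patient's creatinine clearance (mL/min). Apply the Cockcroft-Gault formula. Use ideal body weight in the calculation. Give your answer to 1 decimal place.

120.4 mL/min

CrCl = (140 − 25) × 94.2 / (72 × 1.25) = 10833.0 / 90.00 ≈ 120.4 mL/min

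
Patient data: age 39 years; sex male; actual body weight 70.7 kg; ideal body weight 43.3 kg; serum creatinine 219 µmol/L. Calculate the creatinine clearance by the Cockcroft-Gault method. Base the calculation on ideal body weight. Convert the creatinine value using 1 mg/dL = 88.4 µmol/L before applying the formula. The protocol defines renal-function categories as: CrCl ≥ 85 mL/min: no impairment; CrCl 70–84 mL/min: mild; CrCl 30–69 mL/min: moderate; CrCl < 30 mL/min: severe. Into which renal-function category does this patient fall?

severe

SCr = 219 / 88.4 = 2.477 mg/dL
CrCl = (140 − 39) × 43.3 / (72 × 2.477) = 4373.3 / 178.34 ≈ 24.5 mL/min
25 mL/min falls in the 'severe' range.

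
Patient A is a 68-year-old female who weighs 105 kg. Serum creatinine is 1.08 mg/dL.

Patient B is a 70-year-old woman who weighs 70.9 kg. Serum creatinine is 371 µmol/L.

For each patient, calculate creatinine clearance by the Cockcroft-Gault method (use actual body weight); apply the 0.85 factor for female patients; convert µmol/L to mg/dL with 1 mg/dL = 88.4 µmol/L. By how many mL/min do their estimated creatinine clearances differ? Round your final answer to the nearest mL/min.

Patient A: CrCl = (140 − 68) × 105 / (72 × 1.08) × 0.85 = 7560.0 / 77.76 × 0.85 ≈ 82.6 mL/min
Patient B: SCr = 371 / 88.4 = 4.197 mg/dL
Patient B: CrCl = (140 − 70) × 70.9 / (72 × 4.197) × 0.85 = 4963.0 / 302.18 × 0.85 ≈ 14.0 mL/min
|82.6 − 14.0| = 68.6 mL/min

69 mL/min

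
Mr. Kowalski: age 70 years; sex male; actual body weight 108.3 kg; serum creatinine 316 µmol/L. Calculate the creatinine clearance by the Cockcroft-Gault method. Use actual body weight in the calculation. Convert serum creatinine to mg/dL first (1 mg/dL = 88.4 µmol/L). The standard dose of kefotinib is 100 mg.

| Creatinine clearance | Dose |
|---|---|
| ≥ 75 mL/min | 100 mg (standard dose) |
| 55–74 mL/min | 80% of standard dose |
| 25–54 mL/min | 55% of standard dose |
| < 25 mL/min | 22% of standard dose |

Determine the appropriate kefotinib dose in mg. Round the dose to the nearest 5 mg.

55 mg

SCr = 316 / 88.4 = 3.575 mg/dL
CrCl = (140 − 70) × 108.3 / (72 × 3.575) = 7581.0 / 257.40 ≈ 29.5 mL/min
CrCl ≈ 29 mL/min → bracket 25–54 mL/min.
55% of 100 mg = 55 mg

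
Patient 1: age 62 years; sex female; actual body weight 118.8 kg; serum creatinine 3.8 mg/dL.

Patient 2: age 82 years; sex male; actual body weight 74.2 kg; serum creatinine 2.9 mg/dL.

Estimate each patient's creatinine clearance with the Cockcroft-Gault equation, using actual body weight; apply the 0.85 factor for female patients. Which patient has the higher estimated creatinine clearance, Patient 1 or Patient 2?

Patient 1

Patient 1: CrCl = (140 − 62) × 118.8 / (72 × 3.8) × 0.85 = 9266.4 / 273.60 × 0.85 ≈ 28.8 mL/min
Patient 2: CrCl = (140 − 82) × 74.2 / (72 × 2.9) = 4303.6 / 208.80 ≈ 20.6 mL/min
28.8 vs 20.6 mL/min → Patient 1 is higher.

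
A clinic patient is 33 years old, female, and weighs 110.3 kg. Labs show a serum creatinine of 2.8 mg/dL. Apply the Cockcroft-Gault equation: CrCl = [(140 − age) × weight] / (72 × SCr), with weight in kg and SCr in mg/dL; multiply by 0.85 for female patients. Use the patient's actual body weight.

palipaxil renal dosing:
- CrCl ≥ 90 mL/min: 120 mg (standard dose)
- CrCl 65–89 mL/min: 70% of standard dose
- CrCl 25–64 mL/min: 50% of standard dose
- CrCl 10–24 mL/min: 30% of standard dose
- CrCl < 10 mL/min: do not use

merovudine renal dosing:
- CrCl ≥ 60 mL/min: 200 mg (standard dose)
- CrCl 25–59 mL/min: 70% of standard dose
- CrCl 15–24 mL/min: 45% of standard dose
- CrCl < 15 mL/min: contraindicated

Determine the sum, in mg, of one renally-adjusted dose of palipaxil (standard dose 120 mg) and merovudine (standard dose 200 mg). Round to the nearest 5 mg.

CrCl = (140 − 33) × 110.3 / (72 × 2.8) × 0.85 = 11802.1 / 201.60 × 0.85 ≈ 49.8 mL/min
CrCl ≈ 50 mL/min.
palipaxil: 25–64 mL/min → 50% of 120 mg = 60 mg.
merovudine: 25–59 mL/min → 70% of 200 mg = 140 mg.
Total = 60 + 140 = 200 mg.

200 mg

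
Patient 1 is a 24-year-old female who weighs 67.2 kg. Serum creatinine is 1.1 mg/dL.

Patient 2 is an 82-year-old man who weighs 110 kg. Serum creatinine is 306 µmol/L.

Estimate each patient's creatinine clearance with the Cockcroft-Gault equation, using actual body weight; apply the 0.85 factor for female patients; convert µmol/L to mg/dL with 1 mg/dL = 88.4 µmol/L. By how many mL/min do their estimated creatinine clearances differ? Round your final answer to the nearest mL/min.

58 mL/min

Patient 1: CrCl = (140 − 24) × 67.2 / (72 × 1.1) × 0.85 = 7795.2 / 79.20 × 0.85 ≈ 83.7 mL/min
Patient 2: SCr = 306 / 88.4 = 3.462 mg/dL
Patient 2: CrCl = (140 − 82) × 110 / (72 × 3.462) = 6380.0 / 249.26 ≈ 25.6 mL/min
|83.7 − 25.6| = 58.1 mL/min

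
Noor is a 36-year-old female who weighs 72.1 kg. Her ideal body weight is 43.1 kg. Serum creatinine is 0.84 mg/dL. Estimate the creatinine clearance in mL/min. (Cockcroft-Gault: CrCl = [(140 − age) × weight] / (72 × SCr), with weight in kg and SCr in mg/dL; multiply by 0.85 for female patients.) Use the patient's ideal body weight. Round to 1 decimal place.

CrCl = (140 − 36) × 43.1 / (72 × 0.84) × 0.85 = 4482.4 / 60.48 × 0.85 ≈ 63.0 mL/min

63.0 mL/min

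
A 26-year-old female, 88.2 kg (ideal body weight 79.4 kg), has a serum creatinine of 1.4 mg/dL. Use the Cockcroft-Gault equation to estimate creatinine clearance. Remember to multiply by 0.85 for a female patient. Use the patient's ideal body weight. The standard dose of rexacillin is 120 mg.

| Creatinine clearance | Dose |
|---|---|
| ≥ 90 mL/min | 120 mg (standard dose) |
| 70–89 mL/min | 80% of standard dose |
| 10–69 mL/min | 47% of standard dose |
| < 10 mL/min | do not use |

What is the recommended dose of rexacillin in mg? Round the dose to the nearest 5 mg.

CrCl = (140 − 26) × 79.4 / (72 × 1.4) × 0.85 = 9051.6 / 100.80 × 0.85 ≈ 76.3 mL/min
CrCl ≈ 76 mL/min → bracket 70–89 mL/min.
80% of 120 mg = 96 mg → 95 mg

95 mg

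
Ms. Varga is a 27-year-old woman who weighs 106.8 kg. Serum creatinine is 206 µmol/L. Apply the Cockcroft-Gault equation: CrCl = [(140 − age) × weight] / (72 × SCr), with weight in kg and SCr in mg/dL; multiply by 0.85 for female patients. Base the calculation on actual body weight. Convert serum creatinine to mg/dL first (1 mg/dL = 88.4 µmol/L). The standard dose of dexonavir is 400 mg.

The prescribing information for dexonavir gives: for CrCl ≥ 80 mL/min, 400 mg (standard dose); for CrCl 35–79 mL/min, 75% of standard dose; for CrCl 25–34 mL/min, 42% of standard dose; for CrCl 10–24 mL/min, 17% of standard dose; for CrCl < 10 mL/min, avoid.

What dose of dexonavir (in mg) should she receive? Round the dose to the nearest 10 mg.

SCr = 206 / 88.4 = 2.33 mg/dL
CrCl = (140 − 27) × 106.8 / (72 × 2.33) × 0.85 = 12068.4 / 167.76 × 0.85 ≈ 61.1 mL/min
CrCl ≈ 61 mL/min → bracket 35–79 mL/min.
75% of 400 mg = 300 mg

300 mg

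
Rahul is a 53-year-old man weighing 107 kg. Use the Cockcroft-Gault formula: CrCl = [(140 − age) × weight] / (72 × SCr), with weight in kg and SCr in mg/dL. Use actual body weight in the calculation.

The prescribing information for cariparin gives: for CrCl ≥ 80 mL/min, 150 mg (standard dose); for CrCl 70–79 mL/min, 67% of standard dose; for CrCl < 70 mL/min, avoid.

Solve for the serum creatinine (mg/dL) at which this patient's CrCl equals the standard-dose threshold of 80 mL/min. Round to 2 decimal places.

1.62 mg/dL

Standard dose requires CrCl ≥ 80 mL/min.
Set (140 − 53) × 107 / (72 × SCr) = 80
SCr = (140 − 53) × 107 / (72 × 80) = 1.616 mg/dL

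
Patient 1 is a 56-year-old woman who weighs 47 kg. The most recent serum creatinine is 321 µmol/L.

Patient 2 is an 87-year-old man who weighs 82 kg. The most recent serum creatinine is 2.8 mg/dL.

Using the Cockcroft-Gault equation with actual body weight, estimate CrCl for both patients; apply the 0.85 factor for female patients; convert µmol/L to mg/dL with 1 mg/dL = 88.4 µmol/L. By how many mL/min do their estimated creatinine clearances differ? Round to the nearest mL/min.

Patient 1: SCr = 321 / 88.4 = 3.631 mg/dL
Patient 1: CrCl = (140 − 56) × 47 / (72 × 3.631) × 0.85 = 3948.0 / 261.43 × 0.85 ≈ 12.8 mL/min
Patient 2: CrCl = (140 − 87) × 82 / (72 × 2.8) = 4346.0 / 201.60 ≈ 21.6 mL/min
|12.8 − 21.6| = 8.8 mL/min

9 mL/min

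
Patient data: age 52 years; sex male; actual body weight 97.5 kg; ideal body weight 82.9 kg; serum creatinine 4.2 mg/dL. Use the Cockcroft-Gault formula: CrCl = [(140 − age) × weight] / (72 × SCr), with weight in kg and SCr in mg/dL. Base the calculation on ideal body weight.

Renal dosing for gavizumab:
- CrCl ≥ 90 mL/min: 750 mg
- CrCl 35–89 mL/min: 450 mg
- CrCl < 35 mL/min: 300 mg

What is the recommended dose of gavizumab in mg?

300 mg

CrCl = (140 − 52) × 82.9 / (72 × 4.2) = 7295.2 / 302.40 ≈ 24.1 mL/min
CrCl ≈ 24 mL/min → bracket < 35 mL/min.
Dose for this bracket: 300 mg.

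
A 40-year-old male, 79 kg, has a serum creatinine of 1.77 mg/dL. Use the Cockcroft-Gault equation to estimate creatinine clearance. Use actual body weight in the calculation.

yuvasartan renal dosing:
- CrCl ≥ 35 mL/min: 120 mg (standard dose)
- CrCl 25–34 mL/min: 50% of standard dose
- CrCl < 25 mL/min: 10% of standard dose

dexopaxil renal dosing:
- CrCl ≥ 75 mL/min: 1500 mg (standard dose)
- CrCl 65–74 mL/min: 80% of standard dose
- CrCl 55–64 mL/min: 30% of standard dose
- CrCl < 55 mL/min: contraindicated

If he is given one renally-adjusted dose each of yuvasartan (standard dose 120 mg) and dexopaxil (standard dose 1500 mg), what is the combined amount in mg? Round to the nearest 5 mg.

570 mg

CrCl = (140 − 40) × 79 / (72 × 1.77) = 7900.0 / 127.44 ≈ 62.0 mL/min
CrCl ≈ 62 mL/min.
yuvasartan: ≥ 35 mL/min → 100% of 120 mg = 120 mg.
dexopaxil: 55–64 mL/min → 30% of 1500 mg = 450 mg.
Total = 120 + 450 = 570 mg.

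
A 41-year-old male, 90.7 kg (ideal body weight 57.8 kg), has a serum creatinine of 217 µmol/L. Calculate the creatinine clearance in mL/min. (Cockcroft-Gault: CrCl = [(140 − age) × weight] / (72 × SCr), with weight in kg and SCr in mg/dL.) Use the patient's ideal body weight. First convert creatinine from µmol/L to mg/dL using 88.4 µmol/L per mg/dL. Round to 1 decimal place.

32.4 mL/min

SCr = 217 / 88.4 = 2.455 mg/dL
CrCl = (140 − 41) × 57.8 / (72 × 2.455) = 5722.2 / 176.76 ≈ 32.4 mL/min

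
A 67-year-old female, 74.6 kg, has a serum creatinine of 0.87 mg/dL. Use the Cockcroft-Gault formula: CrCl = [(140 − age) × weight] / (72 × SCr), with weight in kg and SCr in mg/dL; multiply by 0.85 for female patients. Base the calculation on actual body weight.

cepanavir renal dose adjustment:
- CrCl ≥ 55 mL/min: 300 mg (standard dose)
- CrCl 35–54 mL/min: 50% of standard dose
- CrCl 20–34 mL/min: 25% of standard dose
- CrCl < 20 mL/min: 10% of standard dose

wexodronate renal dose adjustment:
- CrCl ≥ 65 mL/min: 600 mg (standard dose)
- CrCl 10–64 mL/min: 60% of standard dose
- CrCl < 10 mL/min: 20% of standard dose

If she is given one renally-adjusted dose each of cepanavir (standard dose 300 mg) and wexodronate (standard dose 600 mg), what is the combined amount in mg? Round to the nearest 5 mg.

900 mg

CrCl = (140 − 67) × 74.6 / (72 × 0.87) × 0.85 = 5445.8 / 62.64 × 0.85 ≈ 73.9 mL/min
CrCl ≈ 74 mL/min.
cepanavir: ≥ 55 mL/min → 100% of 300 mg = 300 mg.
wexodronate: ≥ 65 mL/min → 100% of 600 mg = 600 mg.
Total = 300 + 600 = 900 mg.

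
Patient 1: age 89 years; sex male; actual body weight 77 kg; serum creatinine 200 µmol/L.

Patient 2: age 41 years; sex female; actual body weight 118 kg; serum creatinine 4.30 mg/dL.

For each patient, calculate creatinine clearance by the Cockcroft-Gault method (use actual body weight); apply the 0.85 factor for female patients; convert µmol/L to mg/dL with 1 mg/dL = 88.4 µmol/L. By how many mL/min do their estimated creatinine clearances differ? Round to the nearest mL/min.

8 mL/min

Patient 1: SCr = 200 / 88.4 = 2.262 mg/dL
Patient 1: CrCl = (140 − 89) × 77 / (72 × 2.262) = 3927.0 / 162.86 ≈ 24.1 mL/min
Patient 2: CrCl = (140 − 41) × 118 / (72 × 4.3) × 0.85 = 11682.0 / 309.60 × 0.85 ≈ 32.1 mL/min
|24.1 − 32.1| = 8.0 mL/min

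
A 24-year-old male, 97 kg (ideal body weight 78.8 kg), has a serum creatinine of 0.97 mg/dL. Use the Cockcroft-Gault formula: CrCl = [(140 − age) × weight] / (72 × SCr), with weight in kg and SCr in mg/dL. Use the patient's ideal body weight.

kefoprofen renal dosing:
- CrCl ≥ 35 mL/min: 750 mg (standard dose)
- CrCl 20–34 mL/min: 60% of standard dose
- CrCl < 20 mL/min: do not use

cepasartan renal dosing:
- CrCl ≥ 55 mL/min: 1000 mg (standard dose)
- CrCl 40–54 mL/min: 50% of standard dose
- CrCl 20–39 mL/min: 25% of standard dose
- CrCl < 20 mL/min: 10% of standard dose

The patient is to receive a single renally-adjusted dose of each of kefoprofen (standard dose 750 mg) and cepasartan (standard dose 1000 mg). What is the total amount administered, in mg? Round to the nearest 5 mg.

CrCl = (140 − 24) × 78.8 / (72 × 0.97) = 9140.8 / 69.84 ≈ 130.9 mL/min
CrCl ≈ 131 mL/min.
kefoprofen: ≥ 35 mL/min → 100% of 750 mg = 750 mg.
cepasartan: ≥ 55 mL/min → 100% of 1000 mg = 1000 mg.
Total = 750 + 1000 = 1750 mg.

1750 mg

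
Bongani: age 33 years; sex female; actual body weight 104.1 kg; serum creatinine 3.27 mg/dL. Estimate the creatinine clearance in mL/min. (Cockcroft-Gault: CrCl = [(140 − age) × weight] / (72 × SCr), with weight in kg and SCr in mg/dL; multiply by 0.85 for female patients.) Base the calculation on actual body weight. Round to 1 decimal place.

40.2 mL/min

CrCl = (140 − 33) × 104.1 / (72 × 3.27) × 0.85 = 11138.7 / 235.44 × 0.85 ≈ 40.2 mL/min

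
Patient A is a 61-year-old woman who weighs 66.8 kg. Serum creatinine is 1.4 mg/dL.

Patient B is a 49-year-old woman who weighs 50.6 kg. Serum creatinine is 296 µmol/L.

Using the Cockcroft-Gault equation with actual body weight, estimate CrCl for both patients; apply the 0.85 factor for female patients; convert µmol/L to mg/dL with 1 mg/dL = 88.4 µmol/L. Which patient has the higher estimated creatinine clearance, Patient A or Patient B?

Patient A: CrCl = (140 − 61) × 66.8 / (72 × 1.4) × 0.85 = 5277.2 / 100.80 × 0.85 ≈ 44.5 mL/min
Patient B: SCr = 296 / 88.4 = 3.348 mg/dL
Patient B: CrCl = (140 − 49) × 50.6 / (72 × 3.348) × 0.85 = 4604.6 / 241.06 × 0.85 ≈ 16.2 mL/min
44.5 vs 16.2 mL/min → Patient A is higher.

Patient A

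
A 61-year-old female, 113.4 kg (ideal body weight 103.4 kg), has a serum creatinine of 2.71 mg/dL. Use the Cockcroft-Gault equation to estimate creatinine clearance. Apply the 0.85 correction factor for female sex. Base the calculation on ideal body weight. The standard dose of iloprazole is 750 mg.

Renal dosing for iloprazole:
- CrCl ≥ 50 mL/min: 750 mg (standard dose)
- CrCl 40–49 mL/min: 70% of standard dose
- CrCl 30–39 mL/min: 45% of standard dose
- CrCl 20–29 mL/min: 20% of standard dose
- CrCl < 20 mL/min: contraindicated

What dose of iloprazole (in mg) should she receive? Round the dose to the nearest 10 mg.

CrCl = (140 − 61) × 103.4 / (72 × 2.71) × 0.85 = 8168.6 / 195.12 × 0.85 ≈ 35.6 mL/min
CrCl ≈ 36 mL/min → bracket 30–39 mL/min.
45% of 750 mg = 337.5 mg → 340 mg

340 mg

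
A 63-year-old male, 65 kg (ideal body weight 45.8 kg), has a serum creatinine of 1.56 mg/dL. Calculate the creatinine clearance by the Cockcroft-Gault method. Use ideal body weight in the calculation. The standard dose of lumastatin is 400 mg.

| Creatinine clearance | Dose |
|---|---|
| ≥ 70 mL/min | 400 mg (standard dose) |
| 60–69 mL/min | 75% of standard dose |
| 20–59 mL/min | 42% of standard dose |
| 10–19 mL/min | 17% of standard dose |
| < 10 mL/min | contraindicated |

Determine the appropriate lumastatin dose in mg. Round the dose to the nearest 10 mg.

170 mg

CrCl = (140 − 63) × 45.8 / (72 × 1.56) = 3526.6 / 112.32 ≈ 31.4 mL/min
CrCl ≈ 31 mL/min → bracket 20–59 mL/min.
42% of 400 mg = 168 mg → 170 mg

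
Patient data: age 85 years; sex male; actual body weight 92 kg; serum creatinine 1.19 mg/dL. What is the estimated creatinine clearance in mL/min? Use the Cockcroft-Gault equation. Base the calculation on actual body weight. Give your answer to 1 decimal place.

CrCl = (140 − 85) × 92 / (72 × 1.19) = 5060.0 / 85.68 ≈ 59.1 mL/min

59.1 mL/min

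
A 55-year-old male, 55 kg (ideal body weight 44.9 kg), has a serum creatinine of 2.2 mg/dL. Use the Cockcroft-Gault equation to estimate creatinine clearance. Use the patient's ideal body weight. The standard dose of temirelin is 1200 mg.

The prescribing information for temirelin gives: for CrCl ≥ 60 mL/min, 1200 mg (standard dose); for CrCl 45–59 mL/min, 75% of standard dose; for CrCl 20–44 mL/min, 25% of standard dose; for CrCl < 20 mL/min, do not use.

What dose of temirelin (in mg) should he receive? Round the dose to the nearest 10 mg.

300 mg

CrCl = (140 − 55) × 44.9 / (72 × 2.2) = 3816.5 / 158.40 ≈ 24.1 mL/min
CrCl ≈ 24 mL/min → bracket 20–44 mL/min.
25% of 1200 mg = 300 mg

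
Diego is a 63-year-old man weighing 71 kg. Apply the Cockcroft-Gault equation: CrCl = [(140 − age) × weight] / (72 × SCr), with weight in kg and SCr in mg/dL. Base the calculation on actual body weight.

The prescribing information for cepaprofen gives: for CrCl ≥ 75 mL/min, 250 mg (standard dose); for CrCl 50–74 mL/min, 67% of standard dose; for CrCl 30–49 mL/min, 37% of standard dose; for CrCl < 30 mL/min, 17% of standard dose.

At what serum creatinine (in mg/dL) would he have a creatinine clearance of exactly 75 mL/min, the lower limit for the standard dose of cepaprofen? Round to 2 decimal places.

1.01 mg/dL

Standard dose requires CrCl ≥ 75 mL/min.
Set (140 − 63) × 71 / (72 × SCr) = 75
SCr = (140 − 63) × 71 / (72 × 75) = 1.012 mg/dL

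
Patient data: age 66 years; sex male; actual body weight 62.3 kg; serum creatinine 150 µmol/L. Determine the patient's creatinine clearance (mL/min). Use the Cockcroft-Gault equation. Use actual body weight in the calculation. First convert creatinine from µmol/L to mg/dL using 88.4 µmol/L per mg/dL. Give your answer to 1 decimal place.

SCr = 150 / 88.4 = 1.697 mg/dL
CrCl = (140 − 66) × 62.3 / (72 × 1.697) = 4610.2 / 122.18 ≈ 37.7 mL/min

37.7 mL/min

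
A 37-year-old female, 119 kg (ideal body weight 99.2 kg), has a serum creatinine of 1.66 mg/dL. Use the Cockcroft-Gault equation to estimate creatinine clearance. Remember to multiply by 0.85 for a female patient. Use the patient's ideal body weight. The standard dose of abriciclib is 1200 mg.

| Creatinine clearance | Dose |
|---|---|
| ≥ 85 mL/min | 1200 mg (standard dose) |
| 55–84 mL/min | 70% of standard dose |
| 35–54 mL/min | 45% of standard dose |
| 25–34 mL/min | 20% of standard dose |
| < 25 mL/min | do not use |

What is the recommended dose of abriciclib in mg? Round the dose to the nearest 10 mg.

840 mg

CrCl = (140 − 37) × 99.2 / (72 × 1.66) × 0.85 = 10217.6 / 119.52 × 0.85 ≈ 72.7 mL/min
CrCl ≈ 73 mL/min → bracket 55–84 mL/min.
70% of 1200 mg = 840 mg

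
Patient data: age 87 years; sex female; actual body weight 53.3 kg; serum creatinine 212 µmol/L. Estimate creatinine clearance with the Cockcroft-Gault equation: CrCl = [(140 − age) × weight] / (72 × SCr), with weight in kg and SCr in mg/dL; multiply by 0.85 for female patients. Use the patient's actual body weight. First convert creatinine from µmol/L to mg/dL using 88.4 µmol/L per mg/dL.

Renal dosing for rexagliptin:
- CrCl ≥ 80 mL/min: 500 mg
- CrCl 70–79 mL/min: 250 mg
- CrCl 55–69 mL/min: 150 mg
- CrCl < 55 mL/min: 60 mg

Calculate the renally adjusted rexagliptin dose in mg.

SCr = 212 / 88.4 = 2.398 mg/dL
CrCl = (140 − 87) × 53.3 / (72 × 2.398) × 0.85 = 2824.9 / 172.66 × 0.85 ≈ 13.9 mL/min
CrCl ≈ 14 mL/min → bracket < 55 mL/min.
Dose for this bracket: 60 mg.

60 mg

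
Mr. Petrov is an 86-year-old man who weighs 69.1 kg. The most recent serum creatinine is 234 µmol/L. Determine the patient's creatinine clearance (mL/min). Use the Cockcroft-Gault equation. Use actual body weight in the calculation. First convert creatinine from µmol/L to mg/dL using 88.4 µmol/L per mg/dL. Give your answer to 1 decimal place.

SCr = 234 / 88.4 = 2.647 mg/dL
CrCl = (140 − 86) × 69.1 / (72 × 2.647) = 3731.4 / 190.58 ≈ 19.6 mL/min

19.6 mL/min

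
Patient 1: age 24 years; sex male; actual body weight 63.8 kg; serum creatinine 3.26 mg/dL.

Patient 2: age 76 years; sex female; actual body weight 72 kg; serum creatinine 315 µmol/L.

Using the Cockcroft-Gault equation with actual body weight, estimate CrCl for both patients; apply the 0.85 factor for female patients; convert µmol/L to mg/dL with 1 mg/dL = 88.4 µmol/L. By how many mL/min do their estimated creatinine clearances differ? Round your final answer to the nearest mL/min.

Patient 1: CrCl = (140 − 24) × 63.8 / (72 × 3.26) = 7400.8 / 234.72 ≈ 31.5 mL/min
Patient 2: SCr = 315 / 88.4 = 3.563 mg/dL
Patient 2: CrCl = (140 − 76) × 72 / (72 × 3.563) × 0.85 = 4608.0 / 256.54 × 0.85 ≈ 15.3 mL/min
|31.5 − 15.3| = 16.2 mL/min

16 mL/min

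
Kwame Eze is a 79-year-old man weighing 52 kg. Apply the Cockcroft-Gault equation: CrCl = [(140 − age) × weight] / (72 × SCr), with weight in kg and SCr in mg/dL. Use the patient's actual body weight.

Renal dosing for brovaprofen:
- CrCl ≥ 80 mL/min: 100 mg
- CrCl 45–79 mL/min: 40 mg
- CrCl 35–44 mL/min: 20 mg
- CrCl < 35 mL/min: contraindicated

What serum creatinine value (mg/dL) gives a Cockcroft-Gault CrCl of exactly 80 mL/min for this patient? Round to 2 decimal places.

0.55 mg/dL

Standard dose requires CrCl ≥ 80 mL/min.
Set (140 − 79) × 52 / (72 × SCr) = 80
SCr = (140 − 79) × 52 / (72 × 80) = 0.551 mg/dL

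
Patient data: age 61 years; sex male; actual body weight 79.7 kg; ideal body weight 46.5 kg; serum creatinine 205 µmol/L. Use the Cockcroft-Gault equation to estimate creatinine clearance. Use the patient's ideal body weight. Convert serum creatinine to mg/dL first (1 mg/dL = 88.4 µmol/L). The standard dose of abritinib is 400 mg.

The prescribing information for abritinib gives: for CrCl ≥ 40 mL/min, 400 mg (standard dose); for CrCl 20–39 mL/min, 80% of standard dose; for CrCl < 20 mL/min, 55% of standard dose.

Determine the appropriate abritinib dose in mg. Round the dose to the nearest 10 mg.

320 mg

SCr = 205 / 88.4 = 2.319 mg/dL
CrCl = (140 − 61) × 46.5 / (72 × 2.319) = 3673.5 / 166.97 ≈ 22.0 mL/min
CrCl ≈ 22 mL/min → bracket 20–39 mL/min.
80% of 400 mg = 320 mg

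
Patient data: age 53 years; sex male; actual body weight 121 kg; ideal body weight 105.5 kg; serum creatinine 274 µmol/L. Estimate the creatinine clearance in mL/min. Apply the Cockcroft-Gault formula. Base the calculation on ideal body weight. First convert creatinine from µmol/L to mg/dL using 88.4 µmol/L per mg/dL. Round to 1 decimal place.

SCr = 274 / 88.4 = 3.1 mg/dL
CrCl = (140 − 53) × 105.5 / (72 × 3.1) = 9178.5 / 223.20 ≈ 41.1 mL/min

41.1 mL/min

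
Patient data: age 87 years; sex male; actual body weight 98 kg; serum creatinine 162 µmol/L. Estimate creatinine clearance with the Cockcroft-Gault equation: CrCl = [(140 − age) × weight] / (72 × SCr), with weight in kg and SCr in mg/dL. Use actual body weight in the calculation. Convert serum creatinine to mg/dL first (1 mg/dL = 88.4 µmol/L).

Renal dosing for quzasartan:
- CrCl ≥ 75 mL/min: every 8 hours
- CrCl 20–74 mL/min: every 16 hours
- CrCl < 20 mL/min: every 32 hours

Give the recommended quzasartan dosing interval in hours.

every 16 hours

SCr = 162 / 88.4 = 1.833 mg/dL
CrCl = (140 − 87) × 98 / (72 × 1.833) = 5194.0 / 131.98 ≈ 39.4 mL/min
CrCl ≈ 39 mL/min → bracket 20–74 mL/min → every 16 hours.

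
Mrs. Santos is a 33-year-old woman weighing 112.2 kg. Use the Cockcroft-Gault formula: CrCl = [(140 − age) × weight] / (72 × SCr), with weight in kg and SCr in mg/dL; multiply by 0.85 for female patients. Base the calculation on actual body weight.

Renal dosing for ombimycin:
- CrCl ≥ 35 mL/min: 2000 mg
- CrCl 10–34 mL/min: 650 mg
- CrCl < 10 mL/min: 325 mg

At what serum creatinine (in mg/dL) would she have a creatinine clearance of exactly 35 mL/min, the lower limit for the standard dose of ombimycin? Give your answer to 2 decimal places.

Standard dose requires CrCl ≥ 35 mL/min.
Set (140 − 33) × 112.2 × 0.85 / (72 × SCr) = 35
SCr = (140 − 33) × 112.2 × 0.85 / (72 × 35) = 4.049 mg/dL

4.05 mg/dL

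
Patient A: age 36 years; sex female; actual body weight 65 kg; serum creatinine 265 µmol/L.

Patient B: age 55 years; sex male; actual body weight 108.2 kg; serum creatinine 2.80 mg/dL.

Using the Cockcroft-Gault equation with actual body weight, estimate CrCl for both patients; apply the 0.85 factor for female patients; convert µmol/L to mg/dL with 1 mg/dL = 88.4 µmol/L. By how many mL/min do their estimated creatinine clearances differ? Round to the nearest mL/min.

Patient A: SCr = 265 / 88.4 = 2.998 mg/dL
Patient A: CrCl = (140 − 36) × 65 / (72 × 2.998) × 0.85 = 6760.0 / 215.86 × 0.85 ≈ 26.6 mL/min
Patient B: CrCl = (140 − 55) × 108.2 / (72 × 2.8) = 9197.0 / 201.60 ≈ 45.6 mL/min
|26.6 − 45.6| = 19.0 mL/min

19 mL/min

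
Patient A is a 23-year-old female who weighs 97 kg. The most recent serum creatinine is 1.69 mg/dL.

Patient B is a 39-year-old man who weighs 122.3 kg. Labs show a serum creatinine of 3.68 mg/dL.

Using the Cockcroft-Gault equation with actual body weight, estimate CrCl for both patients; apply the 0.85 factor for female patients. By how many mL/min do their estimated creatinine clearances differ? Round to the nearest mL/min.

33 mL/min

Patient A: CrCl = (140 − 23) × 97 / (72 × 1.69) × 0.85 = 11349.0 / 121.68 × 0.85 ≈ 79.3 mL/min
Patient B: CrCl = (140 − 39) × 122.3 / (72 × 3.68) = 12352.3 / 264.96 ≈ 46.6 mL/min
|79.3 − 46.6| = 32.7 mL/min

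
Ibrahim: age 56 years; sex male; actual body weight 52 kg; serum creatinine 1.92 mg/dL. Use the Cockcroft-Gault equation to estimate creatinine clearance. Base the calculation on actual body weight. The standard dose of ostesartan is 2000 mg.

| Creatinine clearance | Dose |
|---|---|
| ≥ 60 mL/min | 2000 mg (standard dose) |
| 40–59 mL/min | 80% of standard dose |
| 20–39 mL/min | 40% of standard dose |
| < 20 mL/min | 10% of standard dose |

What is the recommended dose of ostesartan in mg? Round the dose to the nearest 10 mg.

800 mg

CrCl = (140 − 56) × 52 / (72 × 1.92) = 4368.0 / 138.24 ≈ 31.6 mL/min
CrCl ≈ 32 mL/min → bracket 20–39 mL/min.
40% of 2000 mg = 800 mg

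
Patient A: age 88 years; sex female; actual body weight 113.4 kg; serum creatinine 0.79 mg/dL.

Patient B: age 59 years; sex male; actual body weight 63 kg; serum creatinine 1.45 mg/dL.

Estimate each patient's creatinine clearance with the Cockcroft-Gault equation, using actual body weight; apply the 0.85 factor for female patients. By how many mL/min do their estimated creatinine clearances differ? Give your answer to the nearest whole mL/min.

Patient A: CrCl = (140 − 88) × 113.4 / (72 × 0.79) × 0.85 = 5896.8 / 56.88 × 0.85 ≈ 88.1 mL/min
Patient B: CrCl = (140 − 59) × 63 / (72 × 1.45) = 5103.0 / 104.40 ≈ 48.9 mL/min
|88.1 − 48.9| = 39.2 mL/min

39 mL/min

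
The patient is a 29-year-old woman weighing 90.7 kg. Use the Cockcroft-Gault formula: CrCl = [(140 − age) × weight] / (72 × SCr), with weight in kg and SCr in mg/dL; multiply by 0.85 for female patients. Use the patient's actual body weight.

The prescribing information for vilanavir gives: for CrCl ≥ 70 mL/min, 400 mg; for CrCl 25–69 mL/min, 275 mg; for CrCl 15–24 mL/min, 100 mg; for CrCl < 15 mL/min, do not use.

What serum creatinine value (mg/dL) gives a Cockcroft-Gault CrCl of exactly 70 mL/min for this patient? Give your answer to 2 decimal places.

1.70 mg/dL

Standard dose requires CrCl ≥ 70 mL/min.
Set (140 − 29) × 90.7 × 0.85 / (72 × SCr) = 70
SCr = (140 − 29) × 90.7 × 0.85 / (72 × 70) = 1.698 mg/dL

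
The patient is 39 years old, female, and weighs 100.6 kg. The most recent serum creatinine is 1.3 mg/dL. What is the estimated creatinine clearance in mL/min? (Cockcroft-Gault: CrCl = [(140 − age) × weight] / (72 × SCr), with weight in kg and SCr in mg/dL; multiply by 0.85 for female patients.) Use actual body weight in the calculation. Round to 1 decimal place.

CrCl = (140 − 39) × 100.6 / (72 × 1.3) × 0.85 = 10160.6 / 93.60 × 0.85 ≈ 92.3 mL/min

92.3 mL/min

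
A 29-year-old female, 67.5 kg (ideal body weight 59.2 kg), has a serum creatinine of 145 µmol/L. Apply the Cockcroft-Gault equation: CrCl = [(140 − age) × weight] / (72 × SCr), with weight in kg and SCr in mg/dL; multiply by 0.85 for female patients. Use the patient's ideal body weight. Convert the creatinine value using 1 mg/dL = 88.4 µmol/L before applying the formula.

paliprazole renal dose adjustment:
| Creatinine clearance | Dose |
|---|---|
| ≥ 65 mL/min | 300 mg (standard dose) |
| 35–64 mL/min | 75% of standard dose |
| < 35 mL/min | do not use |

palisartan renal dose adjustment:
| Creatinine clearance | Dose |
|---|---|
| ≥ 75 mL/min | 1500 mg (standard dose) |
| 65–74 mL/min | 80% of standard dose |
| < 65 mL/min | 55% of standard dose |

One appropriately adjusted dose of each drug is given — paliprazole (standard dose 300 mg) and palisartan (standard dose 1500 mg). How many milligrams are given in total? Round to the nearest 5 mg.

SCr = 145 / 88.4 = 1.64 mg/dL
CrCl = (140 − 29) × 59.2 / (72 × 1.64) × 0.85 = 6571.2 / 118.08 × 0.85 ≈ 47.3 mL/min
CrCl ≈ 47 mL/min.
paliprazole: 35–64 mL/min → 75% of 300 mg = 225 mg.
palisartan: < 65 mL/min → 55% of 1500 mg = 825 mg.
Total = 225 + 825 = 1050 mg.

1050 mg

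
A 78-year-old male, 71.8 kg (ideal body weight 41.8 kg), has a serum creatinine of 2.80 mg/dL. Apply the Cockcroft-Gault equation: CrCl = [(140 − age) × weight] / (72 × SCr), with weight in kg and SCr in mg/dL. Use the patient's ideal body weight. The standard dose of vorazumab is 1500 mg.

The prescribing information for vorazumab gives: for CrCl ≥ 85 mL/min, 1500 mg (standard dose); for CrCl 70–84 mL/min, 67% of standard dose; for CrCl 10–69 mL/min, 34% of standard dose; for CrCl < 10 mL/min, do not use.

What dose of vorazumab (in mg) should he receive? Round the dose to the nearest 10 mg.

510 mg

CrCl = (140 − 78) × 41.8 / (72 × 2.8) = 2591.6 / 201.60 ≈ 12.9 mL/min
CrCl ≈ 13 mL/min → bracket 10–69 mL/min.
34% of 1500 mg = 510 mg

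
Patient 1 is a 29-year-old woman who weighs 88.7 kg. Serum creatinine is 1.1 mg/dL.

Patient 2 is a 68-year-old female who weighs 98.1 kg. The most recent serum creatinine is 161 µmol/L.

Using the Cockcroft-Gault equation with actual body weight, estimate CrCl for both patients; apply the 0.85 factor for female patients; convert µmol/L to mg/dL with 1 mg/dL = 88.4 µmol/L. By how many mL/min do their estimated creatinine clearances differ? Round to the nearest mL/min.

Patient 1: CrCl = (140 − 29) × 88.7 / (72 × 1.1) × 0.85 = 9845.7 / 79.20 × 0.85 ≈ 105.7 mL/min
Patient 2: SCr = 161 / 88.4 = 1.821 mg/dL
Patient 2: CrCl = (140 − 68) × 98.1 / (72 × 1.821) × 0.85 = 7063.2 / 131.11 × 0.85 ≈ 45.8 mL/min
|105.7 − 45.8| = 59.9 mL/min

60 mL/min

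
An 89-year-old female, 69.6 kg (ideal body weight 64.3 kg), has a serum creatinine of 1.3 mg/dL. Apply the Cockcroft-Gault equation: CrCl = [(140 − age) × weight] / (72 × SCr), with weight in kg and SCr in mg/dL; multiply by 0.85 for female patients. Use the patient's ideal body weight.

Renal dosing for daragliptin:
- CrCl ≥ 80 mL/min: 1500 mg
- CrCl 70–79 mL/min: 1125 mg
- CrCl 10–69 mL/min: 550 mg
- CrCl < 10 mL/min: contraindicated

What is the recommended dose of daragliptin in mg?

CrCl = (140 − 89) × 64.3 / (72 × 1.3) × 0.85 = 3279.3 / 93.60 × 0.85 ≈ 29.8 mL/min
CrCl ≈ 30 mL/min → bracket 10–69 mL/min.
Dose for this bracket: 550 mg.

550 mg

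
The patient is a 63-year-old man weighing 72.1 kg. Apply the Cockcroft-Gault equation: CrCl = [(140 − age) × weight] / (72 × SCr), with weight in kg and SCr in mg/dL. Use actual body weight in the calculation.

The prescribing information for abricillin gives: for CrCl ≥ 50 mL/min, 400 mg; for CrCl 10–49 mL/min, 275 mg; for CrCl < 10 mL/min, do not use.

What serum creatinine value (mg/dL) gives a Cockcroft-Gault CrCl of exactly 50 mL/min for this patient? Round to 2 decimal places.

Standard dose requires CrCl ≥ 50 mL/min.
Set (140 − 63) × 72.1 / (72 × SCr) = 50
SCr = (140 − 63) × 72.1 / (72 × 50) = 1.542 mg/dL

1.54 mg/dL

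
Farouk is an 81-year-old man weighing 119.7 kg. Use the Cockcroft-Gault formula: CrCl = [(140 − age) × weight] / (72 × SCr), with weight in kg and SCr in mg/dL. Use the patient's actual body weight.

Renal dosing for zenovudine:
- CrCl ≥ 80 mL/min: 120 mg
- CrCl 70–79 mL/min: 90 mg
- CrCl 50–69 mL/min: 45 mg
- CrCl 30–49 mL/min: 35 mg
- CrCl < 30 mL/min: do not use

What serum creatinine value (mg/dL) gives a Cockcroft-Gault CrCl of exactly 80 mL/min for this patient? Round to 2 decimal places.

Standard dose requires CrCl ≥ 80 mL/min.
Set (140 − 81) × 119.7 / (72 × SCr) = 80
SCr = (140 − 81) × 119.7 / (72 × 80) = 1.226 mg/dL

1.23 mg/dL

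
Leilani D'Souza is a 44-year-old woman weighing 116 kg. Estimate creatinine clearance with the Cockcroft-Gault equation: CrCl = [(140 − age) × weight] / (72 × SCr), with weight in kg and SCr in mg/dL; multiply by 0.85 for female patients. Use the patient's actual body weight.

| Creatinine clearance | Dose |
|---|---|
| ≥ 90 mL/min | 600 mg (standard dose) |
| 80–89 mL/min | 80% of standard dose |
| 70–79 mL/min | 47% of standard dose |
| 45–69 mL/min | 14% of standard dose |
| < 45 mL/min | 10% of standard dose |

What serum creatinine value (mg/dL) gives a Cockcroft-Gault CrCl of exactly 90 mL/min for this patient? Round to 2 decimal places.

Standard dose requires CrCl ≥ 90 mL/min.
Set (140 − 44) × 116 × 0.85 / (72 × SCr) = 90
SCr = (140 − 44) × 116 × 0.85 / (72 × 90) = 1.461 mg/dL

1.46 mg/dL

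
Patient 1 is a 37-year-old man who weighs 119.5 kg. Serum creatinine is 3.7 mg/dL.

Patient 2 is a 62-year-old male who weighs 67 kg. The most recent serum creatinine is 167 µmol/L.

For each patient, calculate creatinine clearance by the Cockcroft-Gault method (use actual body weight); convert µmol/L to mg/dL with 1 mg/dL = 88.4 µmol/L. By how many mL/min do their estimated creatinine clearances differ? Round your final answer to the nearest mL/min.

8 mL/min

Patient 1: CrCl = (140 − 37) × 119.5 / (72 × 3.7) = 12308.5 / 266.40 ≈ 46.2 mL/min
Patient 2: SCr = 167 / 88.4 = 1.889 mg/dL
Patient 2: CrCl = (140 − 62) × 67 / (72 × 1.889) = 5226.0 / 136.01 ≈ 38.4 mL/min
|46.2 − 38.4| = 7.8 mL/min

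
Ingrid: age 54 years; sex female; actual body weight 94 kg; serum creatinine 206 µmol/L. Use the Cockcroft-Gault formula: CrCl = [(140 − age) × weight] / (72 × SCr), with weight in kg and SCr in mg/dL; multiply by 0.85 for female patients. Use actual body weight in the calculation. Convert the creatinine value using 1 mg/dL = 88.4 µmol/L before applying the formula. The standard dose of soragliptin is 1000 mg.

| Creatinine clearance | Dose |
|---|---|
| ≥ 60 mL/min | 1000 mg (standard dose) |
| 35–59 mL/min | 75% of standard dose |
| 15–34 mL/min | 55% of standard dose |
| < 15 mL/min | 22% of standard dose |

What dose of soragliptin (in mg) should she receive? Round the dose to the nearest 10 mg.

SCr = 206 / 88.4 = 2.33 mg/dL
CrCl = (140 − 54) × 94 / (72 × 2.33) × 0.85 = 8084.0 / 167.76 × 0.85 ≈ 41.0 mL/min
CrCl ≈ 41 mL/min → bracket 35–59 mL/min.
75% of 1000 mg = 750 mg

750 mg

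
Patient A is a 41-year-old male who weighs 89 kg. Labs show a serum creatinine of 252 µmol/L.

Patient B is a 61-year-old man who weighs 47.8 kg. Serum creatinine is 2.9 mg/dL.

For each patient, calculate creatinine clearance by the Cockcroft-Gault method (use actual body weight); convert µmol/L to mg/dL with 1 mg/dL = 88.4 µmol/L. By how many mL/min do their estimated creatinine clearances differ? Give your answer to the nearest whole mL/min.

Patient A: SCr = 252 / 88.4 = 2.851 mg/dL
Patient A: CrCl = (140 − 41) × 89 / (72 × 2.851) = 8811.0 / 205.27 ≈ 42.9 mL/min
Patient B: CrCl = (140 − 61) × 47.8 / (72 × 2.9) = 3776.2 / 208.80 ≈ 18.1 mL/min
|42.9 − 18.1| = 24.8 mL/min

25 mL/min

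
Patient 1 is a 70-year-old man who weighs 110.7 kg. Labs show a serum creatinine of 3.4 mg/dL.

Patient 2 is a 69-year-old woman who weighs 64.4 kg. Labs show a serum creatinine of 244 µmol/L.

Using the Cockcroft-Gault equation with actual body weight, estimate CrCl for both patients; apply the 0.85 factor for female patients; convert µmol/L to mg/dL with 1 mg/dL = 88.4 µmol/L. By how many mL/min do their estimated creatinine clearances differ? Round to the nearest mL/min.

Patient 1: CrCl = (140 − 70) × 110.7 / (72 × 3.4) = 7749.0 / 244.80 ≈ 31.7 mL/min
Patient 2: SCr = 244 / 88.4 = 2.76 mg/dL
Patient 2: CrCl = (140 − 69) × 64.4 / (72 × 2.76) × 0.85 = 4572.4 / 198.72 × 0.85 ≈ 19.6 mL/min
|31.7 − 19.6| = 12.1 mL/min

12 mL/min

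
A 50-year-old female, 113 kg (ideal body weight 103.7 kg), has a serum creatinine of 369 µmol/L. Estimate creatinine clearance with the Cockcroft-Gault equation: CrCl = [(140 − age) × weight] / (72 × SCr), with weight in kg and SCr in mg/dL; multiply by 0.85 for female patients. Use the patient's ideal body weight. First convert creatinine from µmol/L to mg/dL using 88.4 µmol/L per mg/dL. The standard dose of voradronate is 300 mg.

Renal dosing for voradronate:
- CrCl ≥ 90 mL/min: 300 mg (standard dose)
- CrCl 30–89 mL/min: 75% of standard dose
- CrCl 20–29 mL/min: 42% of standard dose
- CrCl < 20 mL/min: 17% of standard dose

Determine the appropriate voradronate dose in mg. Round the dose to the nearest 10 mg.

130 mg

SCr = 369 / 88.4 = 4.174 mg/dL
CrCl = (140 − 50) × 103.7 / (72 × 4.174) × 0.85 = 9333.0 / 300.53 × 0.85 ≈ 26.4 mL/min
CrCl ≈ 26 mL/min → bracket 20–29 mL/min.
42% of 300 mg = 126 mg → 130 mg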